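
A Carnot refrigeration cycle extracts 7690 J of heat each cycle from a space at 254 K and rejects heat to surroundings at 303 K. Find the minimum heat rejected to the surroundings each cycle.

Q_H ≈ 9174 J

For a reversible cycle Q_H/Q_C = T_H/T_C, so Q_H = Q_C·T_H/T_C = 7690 × 303.00/254.00 = 9174 J.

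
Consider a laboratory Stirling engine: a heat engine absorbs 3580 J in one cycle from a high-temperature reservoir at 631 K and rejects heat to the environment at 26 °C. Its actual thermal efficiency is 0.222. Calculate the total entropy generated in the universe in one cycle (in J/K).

T_C = 26 °C → 26 + 273.15 = 299.15 K.
W = η·Q_H = 0.222 × 3580 = 794.8 J, so Q_C = Q_H − W = 2785 J.
The hot reservoir loses entropy Q_H/T_H = 3580/631.00 = 5.674 J/K; the cold reservoir gains Q_C/T_C = 2785/299.15 = 9.311 J/K.
ΔS_univ = −Q_H/T_H + Q_C/T_C = 3.64 J/K (> 0, since η = 0.222 < η_Carnot = 0.526).

ΔS_univ ≈ 3.64 J/K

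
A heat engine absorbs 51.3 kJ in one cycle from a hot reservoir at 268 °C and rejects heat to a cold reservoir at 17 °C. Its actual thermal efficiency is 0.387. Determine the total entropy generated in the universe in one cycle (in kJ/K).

T_H = 268 °C → 268 + 273.15 = 541.15 K.
T_C = 17 °C → 17 + 273.15 = 290.15 K.
W = η·Q_H = 0.387 × 51.3 = 19.85 kJ, so Q_C = Q_H − W = 31.45 kJ.
The hot reservoir loses entropy Q_H/T_H = 51.3/541.15 = 0.09480 kJ/K; the cold reservoir gains Q_C/T_C = 31.45/290.15 = 0.1084 kJ/K.
ΔS_univ = −Q_H/T_H + Q_C/T_C = 0.0136 kJ/K (> 0, since η = 0.387 < η_Carnot = 0.464).

ΔS_univ ≈ 0.0136 kJ/K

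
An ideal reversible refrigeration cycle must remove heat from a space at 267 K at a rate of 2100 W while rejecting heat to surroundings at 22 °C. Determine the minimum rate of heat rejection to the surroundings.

Q̇_H ≈ 2320 W

T_H = 22 °C → 22 + 273.15 = 295.15 K.
For a reversible cycle Q_H/Q_C = T_H/T_C, so Q_H = Q_C·T_H/T_C = 2100 × 295.15/267.00 = 2320 W.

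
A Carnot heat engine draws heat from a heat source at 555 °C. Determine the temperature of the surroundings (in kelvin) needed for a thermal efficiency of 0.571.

T_C ≈ 355 K

T_H = 555 °C → 555 + 273.15 = 828.15 K.
From η = 1 − T_C/T_H, T_C = T_H·(1 − η) = 828.15 × (1 − 0.571) = 355 K.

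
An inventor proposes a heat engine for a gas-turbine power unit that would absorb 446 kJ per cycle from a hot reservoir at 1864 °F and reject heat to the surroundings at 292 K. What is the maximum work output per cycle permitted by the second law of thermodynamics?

T_H = 1864 °F → (1864 − 32) × 5/9 = 1017.78 °C = 1290.93 K.
The upper bound on efficiency is η_max = 1 − T_C/T_H = 1 − 292.00/1290.93 = 0.7738.
W_max = η_max · Q_H = 0.7738 × 446 = 345 kJ.

W_max ≈ 345 kJ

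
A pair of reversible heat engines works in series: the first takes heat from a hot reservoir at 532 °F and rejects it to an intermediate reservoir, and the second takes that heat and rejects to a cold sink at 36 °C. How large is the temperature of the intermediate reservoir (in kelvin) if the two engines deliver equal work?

T_H = 532 °F → (532 − 32) × 5/9 = 277.78 °C = 550.93 K.
T_C = 36 °C → 36 + 273.15 = 309.15 K.
For reversible stages Q_m = Q_H·(T_m/T_H). Setting W₁ = Q_H(1 − T_m/T_H) equal to W₂ = Q_m(1 − T_C/T_m) = Q_H·(T_m − T_C)/T_H gives T_H − T_m = T_m − T_C, so T_m = (T_H + T_C)/2 = (550.93 + 309.15)/2 = 430 K.

T_m ≈ 430 K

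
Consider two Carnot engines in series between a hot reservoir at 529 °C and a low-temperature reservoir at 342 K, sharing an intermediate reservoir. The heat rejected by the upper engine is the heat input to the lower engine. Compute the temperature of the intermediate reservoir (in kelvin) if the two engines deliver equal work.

T_m ≈ 572 K

T_H = 529 °C → 529 + 273.15 = 802.15 K.
For reversible stages Q_m = Q_H·(T_m/T_H). Setting W₁ = Q_H(1 − T_m/T_H) equal to W₂ = Q_m(1 − T_C/T_m) = Q_H·(T_m − T_C)/T_H gives T_H − T_m = T_m − T_C, so T_m = (T_H + T_C)/2 = (802.15 + 342.00)/2 = 572 K.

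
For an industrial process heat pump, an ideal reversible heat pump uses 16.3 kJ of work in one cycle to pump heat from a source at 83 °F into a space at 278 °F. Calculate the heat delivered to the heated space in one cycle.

Q_H ≈ 61.7 kJ

T_H = 278 °F → (278 − 32) × 5/9 = 136.67 °C = 409.82 K.
T_C = 83 °F → (83 − 32) × 5/9 = 28.33 °C = 301.48 K.
The Carnot heat-pump COP is COP_HP = T_H/(T_H − T_C) = 409.82/108.33 = 3.7829.
Q_H = COP_HP · W = 3.7829 × 16.3 = 61.7 kJ.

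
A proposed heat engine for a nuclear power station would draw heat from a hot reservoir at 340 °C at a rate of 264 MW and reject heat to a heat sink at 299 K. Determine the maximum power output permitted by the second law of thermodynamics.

Ẇ_max ≈ 135 MW

T_H = 340 °C → 340 + 273.15 = 613.15 K.
By the Carnot theorem, η_max = 1 − T_C/T_H = 1 − 299.00/613.15 = 0.5124.
W_max = η_max · Q_H = 0.5124 × 264 = 135 MW.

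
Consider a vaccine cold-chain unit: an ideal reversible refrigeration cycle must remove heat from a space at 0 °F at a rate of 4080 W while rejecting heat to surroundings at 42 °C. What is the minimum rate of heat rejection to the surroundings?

Q̇_H ≈ 5040 W

T_H = 42 °C → 42 + 273.15 = 315.15 K.
T_C = 0 °F → (0 − 32) × 5/9 = -17.78 °C = 255.37 K.
For a reversible cycle Q_H/Q_C = T_H/T_C, so Q_H = Q_C·T_H/T_C = 4080 × 315.15/255.37 = 5040 W.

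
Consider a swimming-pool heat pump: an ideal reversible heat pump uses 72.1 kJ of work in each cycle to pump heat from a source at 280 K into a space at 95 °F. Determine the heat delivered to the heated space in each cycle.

T_H = 95 °F → (95 − 32) × 5/9 = 35.00 °C = 308.15 K.
For a reversible heat pump, COP_HP = T_H/(T_H − T_C) = 308.15/28.15 = 10.9467.
Q_H = COP_HP · W = 10.9467 × 72.1 = 789.3 kJ.

Q_H ≈ 789.3 kJ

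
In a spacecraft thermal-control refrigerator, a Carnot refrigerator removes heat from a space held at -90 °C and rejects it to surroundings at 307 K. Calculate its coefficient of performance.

T_C = -90 °C → -90 + 273.15 = 183.15 K.
COP_R = T_C/(T_H − T_C) = 183.15/(307.00 − 183.15) = 1.48.

COP_R ≈ 1.48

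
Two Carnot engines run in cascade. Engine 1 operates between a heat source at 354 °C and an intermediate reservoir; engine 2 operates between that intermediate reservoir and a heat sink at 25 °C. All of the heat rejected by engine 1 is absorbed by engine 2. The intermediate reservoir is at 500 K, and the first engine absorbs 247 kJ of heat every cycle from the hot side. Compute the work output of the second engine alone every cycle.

T_H = 354 °C → 354 + 273.15 = 627.15 K.
T_C = 25 °C → 25 + 273.15 = 298.15 K.
Heat entering the second stage: Q_m = Q_H·(T_m/T_H) = 247 × 500.00/627.15 = 197 kJ.
Second-stage efficiency η₂ = 1 − T_C/T_m = 1 − 298.15/500.00 = 0.4037, so W₂ = η₂·Q_m = 79.5 kJ.

W₂ ≈ 79.5 kJ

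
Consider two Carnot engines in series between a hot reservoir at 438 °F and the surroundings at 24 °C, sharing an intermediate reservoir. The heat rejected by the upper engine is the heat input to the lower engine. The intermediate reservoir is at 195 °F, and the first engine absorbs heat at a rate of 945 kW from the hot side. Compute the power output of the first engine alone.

Ẇ₁ ≈ 256 kW

T_H = 438 °F → (438 − 32) × 5/9 = 225.56 °C = 498.71 K.
T_C = 24 °C → 24 + 273.15 = 297.15 K.
T_m = 195 °F → (195 − 32) × 5/9 = 90.56 °C = 363.71 K.
First-stage efficiency η₁ = 1 − T_m/T_H = 1 − 363.71/498.71 = 0.2707.
W₁ = η₁·Q_H = 0.2707 × 945 = 256 kW.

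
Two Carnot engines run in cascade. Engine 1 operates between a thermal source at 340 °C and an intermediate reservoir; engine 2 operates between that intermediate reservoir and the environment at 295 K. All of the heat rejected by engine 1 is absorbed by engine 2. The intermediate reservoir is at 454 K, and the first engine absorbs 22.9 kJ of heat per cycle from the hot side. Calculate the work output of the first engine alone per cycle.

T_H = 340 °C → 340 + 273.15 = 613.15 K.
First-stage efficiency η₁ = 1 − T_m/T_H = 1 − 454.00/613.15 = 0.2596.
W₁ = η₁·Q_H = 0.2596 × 22.9 = 5.94 kJ.

W₁ ≈ 5.94 kJ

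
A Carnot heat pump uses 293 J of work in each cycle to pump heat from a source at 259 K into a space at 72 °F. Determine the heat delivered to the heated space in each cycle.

Q_H ≈ 2379 J

T_H = 72 °F → (72 − 32) × 5/9 = 22.22 °C = 295.37 K.
Reversible heating COP: COP_HP = T_H/(T_H − T_C) = 295.37/36.37 = 8.1208.
Q_H = COP_HP · W = 8.1208 × 293 = 2379 J.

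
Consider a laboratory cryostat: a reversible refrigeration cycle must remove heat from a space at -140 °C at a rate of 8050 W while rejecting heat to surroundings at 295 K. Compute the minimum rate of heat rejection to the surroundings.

T_C = -140 °C → -140 + 273.15 = 133.15 K.
For a reversible cycle Q_H/Q_C = T_H/T_C, so Q_H = Q_C·T_H/T_C = 8050 × 295.00/133.15 = 17800 W.

Q̇_H ≈ 17800 W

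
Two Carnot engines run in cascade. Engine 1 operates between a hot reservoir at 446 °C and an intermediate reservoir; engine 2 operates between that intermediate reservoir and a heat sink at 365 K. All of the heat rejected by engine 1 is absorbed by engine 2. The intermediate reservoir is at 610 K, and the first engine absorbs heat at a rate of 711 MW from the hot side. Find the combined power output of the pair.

Ẇ_total ≈ 350 MW

T_H = 446 °C → 446 + 273.15 = 719.15 K.
Two reversible stages in series are equivalent to a single Carnot engine between T_H and T_C, so η_total = 1 − T_C/T_H = 1 − 365.00/719.15 = 0.4925.
W_total = η_total · Q_H = 0.4925 × 711 = 350 MW.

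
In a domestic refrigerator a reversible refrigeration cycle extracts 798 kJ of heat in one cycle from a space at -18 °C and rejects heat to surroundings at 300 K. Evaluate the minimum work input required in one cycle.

W_in ≈ 140 kJ

T_C = -18 °C → -18 + 273.15 = 255.15 K.
Carnot COP: COP_R = T_C/(T_H − T_C) = 255.15/44.85 = 5.6890.
W = Q_C/COP_R = 798/5.6890 = 140 kJ.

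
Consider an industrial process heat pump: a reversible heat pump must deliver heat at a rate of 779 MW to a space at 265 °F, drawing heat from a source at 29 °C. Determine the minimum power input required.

Ẇ_in ≈ 194 MW

T_H = 265 °F → (265 − 32) × 5/9 = 129.44 °C = 402.59 K.
T_C = 29 °C → 29 + 273.15 = 302.15 K.
The Carnot heat-pump COP is COP_HP = T_H/(T_H − T_C) = 402.59/100.44 = 4.0081.
W = Q_H/COP_HP = 779/4.0081 = 194 MW.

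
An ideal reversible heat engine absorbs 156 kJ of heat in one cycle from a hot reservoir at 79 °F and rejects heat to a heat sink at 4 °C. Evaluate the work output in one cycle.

T_H = 79 °F → (79 − 32) × 5/9 = 26.11 °C = 299.26 K.
T_C = 4 °C → 4 + 273.15 = 277.15 K.
η_rev = 1 − T_C/T_H = 1 − 277.15/299.26 = 0.0739.
W = η·Q_H = 0.0739 × 156 = 11.5 kJ.

W ≈ 11.5 kJ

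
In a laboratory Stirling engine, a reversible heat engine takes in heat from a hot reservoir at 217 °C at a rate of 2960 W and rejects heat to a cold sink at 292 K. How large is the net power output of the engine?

T_H = 217 °C → 217 + 273.15 = 490.15 K.
η_rev = 1 − T_C/T_H = 1 − 292.00/490.15 = 0.4043.
W = η·Q_H = 0.4043 × 2960 = 1200 W.

Ẇ ≈ 1200 W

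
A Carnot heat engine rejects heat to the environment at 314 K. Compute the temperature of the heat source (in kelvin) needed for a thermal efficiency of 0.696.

From η = 1 − T_C/T_H, solving for T_H gives T_H = T_C/(1 − η) = 314.00/(1 − 0.696) = 1030 K.

T_H ≈ 1030 K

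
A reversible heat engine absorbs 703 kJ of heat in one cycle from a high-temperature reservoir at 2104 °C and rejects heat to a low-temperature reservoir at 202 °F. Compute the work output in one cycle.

W ≈ 594.3 kJ

T_H = 2104 °C → 2104 + 273.15 = 2377.15 K.
T_C = 202 °F → (202 − 32) × 5/9 = 94.44 °C = 367.59 K.
η_rev = 1 − T_C/T_H = 1 − 367.59/2377.15 = 0.8454.
W = η·Q_H = 0.8454 × 703 = 594.3 kJ.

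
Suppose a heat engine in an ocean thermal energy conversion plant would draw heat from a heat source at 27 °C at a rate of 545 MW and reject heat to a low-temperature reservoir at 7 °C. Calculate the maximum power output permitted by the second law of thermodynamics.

Ẇ_max ≈ 36.32 MW

T_H = 27 °C → 27 + 273.15 = 300.15 K.
T_C = 7 °C → 7 + 273.15 = 280.15 K.
By the Carnot theorem, η_max = 1 − T_C/T_H = 1 − 280.15/300.15 = 0.0666.
W_max = η_max · Q_H = 0.0666 × 545 = 36.32 MW.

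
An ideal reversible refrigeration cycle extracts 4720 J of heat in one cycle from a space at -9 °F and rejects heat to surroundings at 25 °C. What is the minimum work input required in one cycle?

W_in ≈ 900.7 J

T_H = 25 °C → 25 + 273.15 = 298.15 K.
T_C = -9 °F → (-9 − 32) × 5/9 = -22.78 °C = 250.37 K.
For a reversible refrigerator, COP_R = T_C/(T_H − T_C) = 250.37/47.78 = 5.2403.
W = Q_C/COP_R = 4720/5.2403 = 900.7 J.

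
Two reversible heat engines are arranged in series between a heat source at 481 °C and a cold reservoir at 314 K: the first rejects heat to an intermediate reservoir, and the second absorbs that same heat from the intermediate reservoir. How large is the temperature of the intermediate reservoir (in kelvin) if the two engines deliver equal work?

T_m ≈ 534 K

T_H = 481 °C → 481 + 273.15 = 754.15 K.
For reversible stages Q_m = Q_H·(T_m/T_H). Setting W₁ = Q_H(1 − T_m/T_H) equal to W₂ = Q_m(1 − T_C/T_m) = Q_H·(T_m − T_C)/T_H gives T_H − T_m = T_m − T_C, so T_m = (T_H + T_C)/2 = (754.15 + 314.00)/2 = 534 K.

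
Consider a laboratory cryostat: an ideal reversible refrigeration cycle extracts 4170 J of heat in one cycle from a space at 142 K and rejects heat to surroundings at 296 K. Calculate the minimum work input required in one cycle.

Carnot COP: COP_R = T_C/(T_H − T_C) = 142.00/154.00 = 0.9221.
W = Q_C/COP_R = 4170/0.9221 = 4520 J.

W_in ≈ 4520 J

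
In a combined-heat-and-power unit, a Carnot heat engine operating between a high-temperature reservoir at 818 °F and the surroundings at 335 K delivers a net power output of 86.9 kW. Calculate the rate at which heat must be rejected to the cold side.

T_H = 818 °F → (818 − 32) × 5/9 = 436.67 °C = 709.82 K.
The Carnot efficiency is η = 1 − T_C/T_H = 1 − 335.00/709.82 = 0.5280.
Since Q_C/Q_H = T_C/T_H and Q_H = W/η, Q_C = W·T_C/(T_H − T_C) = 86.9 × 335.00/374.82 = 77.7 kW.

Q̇_C ≈ 77.7 kW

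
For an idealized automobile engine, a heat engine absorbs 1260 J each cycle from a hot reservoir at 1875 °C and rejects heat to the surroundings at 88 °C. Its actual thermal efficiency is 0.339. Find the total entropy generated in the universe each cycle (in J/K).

T_H = 1875 °C → 1875 + 273.15 = 2148.15 K.
T_C = 88 °C → 88 + 273.15 = 361.15 K.
W = η·Q_H = 0.339 × 1260 = 427.1 J, so Q_C = Q_H − W = 832.9 J.
Reservoir entropy changes: ΔS_H = −Q_H/T_H = −1260/2148.15 = -0.5866 J/K and ΔS_C = +Q_C/T_C = 832.9/361.15 = 2.306 J/K.
ΔS_univ = −Q_H/T_H + Q_C/T_C = 1.72 J/K (> 0, since η = 0.339 < η_Carnot = 0.832).

ΔS_univ ≈ 1.72 J/K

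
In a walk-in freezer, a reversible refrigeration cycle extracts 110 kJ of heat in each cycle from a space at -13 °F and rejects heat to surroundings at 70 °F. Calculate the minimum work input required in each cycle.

T_H = 70 °F → (70 − 32) × 5/9 = 21.11 °C = 294.26 K.
T_C = -13 °F → (-13 − 32) × 5/9 = -25.00 °C = 248.15 K.
The reversible coefficient of performance is COP_R = T_C/(T_H − T_C) = 248.15/46.11 = 5.3816.
W = Q_C/COP_R = 110/5.3816 = 20.4 kJ.

W_in ≈ 20.4 kJ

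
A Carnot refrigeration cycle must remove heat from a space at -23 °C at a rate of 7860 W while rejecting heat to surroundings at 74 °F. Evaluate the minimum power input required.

T_H = 74 °F → (74 − 32) × 5/9 = 23.33 °C = 296.48 K.
T_C = -23 °C → -23 + 273.15 = 250.15 K.
The reversible coefficient of performance is COP_R = T_C/(T_H − T_C) = 250.15/46.33 = 5.3989.
W = Q_C/COP_R = 7860/5.3989 = 1456 W.

Ẇ_in ≈ 1456 W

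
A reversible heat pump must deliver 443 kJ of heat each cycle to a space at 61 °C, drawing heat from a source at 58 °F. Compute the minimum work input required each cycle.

T_H = 61 °C → 61 + 273.15 = 334.15 K.
T_C = 58 °F → (58 − 32) × 5/9 = 14.44 °C = 287.59 K.
Reversible heating COP: COP_HP = T_H/(T_H − T_C) = 334.15/46.56 = 7.1774.
W = Q_H/COP_HP = 443/7.1774 = 61.7 kJ.

W_in ≈ 61.7 kJ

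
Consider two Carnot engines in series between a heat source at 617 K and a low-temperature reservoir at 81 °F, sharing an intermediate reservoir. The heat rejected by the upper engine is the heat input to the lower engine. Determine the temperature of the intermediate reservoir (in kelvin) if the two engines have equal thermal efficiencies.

T_C = 81 °F → (81 − 32) × 5/9 = 27.22 °C = 300.37 K.
Equal efficiencies require 1 − T_m/T_H = 1 − T_C/T_m, i.e. T_m/T_H = T_C/T_m, so T_m = √(T_H·T_C) = √(617.00 × 300.37) = 430 K.

T_m ≈ 430 K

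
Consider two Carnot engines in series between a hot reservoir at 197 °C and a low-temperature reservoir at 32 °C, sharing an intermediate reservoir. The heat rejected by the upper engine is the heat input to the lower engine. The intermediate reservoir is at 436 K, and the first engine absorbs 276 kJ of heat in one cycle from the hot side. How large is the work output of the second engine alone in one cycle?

W₂ ≈ 76.82 kJ

T_H = 197 °C → 197 + 273.15 = 470.15 K.
T_C = 32 °C → 32 + 273.15 = 305.15 K.
Heat entering the second stage: Q_m = Q_H·(T_m/T_H) = 276 × 436.00/470.15 = 256.0 kJ.
Second-stage efficiency η₂ = 1 − T_C/T_m = 1 − 305.15/436.00 = 0.3001, so W₂ = η₂·Q_m = 76.82 kJ.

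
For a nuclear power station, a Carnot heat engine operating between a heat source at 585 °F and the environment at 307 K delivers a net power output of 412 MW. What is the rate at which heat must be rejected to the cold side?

T_H = 585 °F → (585 − 32) × 5/9 = 307.22 °C = 580.37 K.
For a reversible engine, η = 1 − T_C/T_H = 1 − 307.00/580.37 = 0.4710.
Since Q_C/Q_H = T_C/T_H and Q_H = W/η, Q_C = W·T_C/(T_H − T_C) = 412 × 307.00/273.37 = 463 MW.

Q̇_C ≈ 463 MW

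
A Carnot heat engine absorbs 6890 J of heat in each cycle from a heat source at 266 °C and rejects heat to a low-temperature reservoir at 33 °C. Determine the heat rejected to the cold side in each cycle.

T_H = 266 °C → 266 + 273.15 = 539.15 K.
T_C = 33 °C → 33 + 273.15 = 306.15 K.
For a reversible engine, η = 1 − T_C/T_H = 1 − 306.15/539.15 = 0.4322.
For a reversible cycle Q_C/Q_H = T_C/T_H, so Q_C = 6890 × 306.15/539.15 = 3910 J.

Q_C ≈ 3910 J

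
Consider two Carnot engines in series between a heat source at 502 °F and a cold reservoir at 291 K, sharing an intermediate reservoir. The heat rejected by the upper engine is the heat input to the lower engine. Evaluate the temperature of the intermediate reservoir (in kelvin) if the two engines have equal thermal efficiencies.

T_H = 502 °F → (502 − 32) × 5/9 = 261.11 °C = 534.26 K.
Equal efficiencies require 1 − T_m/T_H = 1 − T_C/T_m, i.e. T_m/T_H = T_C/T_m, so T_m = √(T_H·T_C) = √(534.26 × 291.00) = 394 K.

T_m ≈ 394 K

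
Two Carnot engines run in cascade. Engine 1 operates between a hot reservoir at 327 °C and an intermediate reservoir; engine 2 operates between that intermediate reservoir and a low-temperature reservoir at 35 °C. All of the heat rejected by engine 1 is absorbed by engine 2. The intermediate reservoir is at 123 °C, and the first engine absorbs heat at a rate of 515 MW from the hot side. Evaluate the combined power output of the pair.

T_H = 327 °C → 327 + 273.15 = 600.15 K.
T_C = 35 °C → 35 + 273.15 = 308.15 K.
Two reversible stages in series are equivalent to a single Carnot engine between T_H and T_C, so η_total = 1 − T_C/T_H = 1 − 308.15/600.15 = 0.4865.
W_total = η_total · Q_H = 0.4865 × 515 = 251 MW.

Ẇ_total ≈ 251 MW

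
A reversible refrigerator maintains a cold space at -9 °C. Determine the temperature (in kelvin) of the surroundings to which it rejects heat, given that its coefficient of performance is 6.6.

T_H ≈ 304.2 K

T_C = -9 °C → -9 + 273.15 = 264.15 K.
COP_R = T_C/(T_H − T_C) ⇒ T_H = T_C·(1 + 1/COP_R) = 264.15 × (1 + 1/6.6) = 304.2 K.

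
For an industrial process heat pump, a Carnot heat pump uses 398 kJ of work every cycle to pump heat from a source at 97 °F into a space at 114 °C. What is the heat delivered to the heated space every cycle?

Q_H ≈ 1980 kJ

T_H = 114 °C → 114 + 273.15 = 387.15 K.
T_C = 97 °F → (97 − 32) × 5/9 = 36.11 °C = 309.26 K.
Reversible heating COP: COP_HP = T_H/(T_H − T_C) = 387.15/77.89 = 4.9705.
Q_H = COP_HP · W = 4.9705 × 398 = 1980 kJ.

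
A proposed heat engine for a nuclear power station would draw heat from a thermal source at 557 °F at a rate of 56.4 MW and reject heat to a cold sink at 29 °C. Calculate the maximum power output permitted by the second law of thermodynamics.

T_H = 557 °F → (557 − 32) × 5/9 = 291.67 °C = 564.82 K.
T_C = 29 °C → 29 + 273.15 = 302.15 K.
The upper bound on efficiency is η_max = 1 − T_C/T_H = 1 − 302.15/564.82 = 0.4650.
W_max = η_max · Q_H = 0.4650 × 56.4 = 26.2 MW.

Ẇ_max ≈ 26.2 MW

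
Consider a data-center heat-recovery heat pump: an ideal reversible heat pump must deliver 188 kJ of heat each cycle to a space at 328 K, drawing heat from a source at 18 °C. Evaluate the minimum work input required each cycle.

W_in ≈ 21.12 kJ

T_C = 18 °C → 18 + 273.15 = 291.15 K.
The Carnot heat-pump COP is COP_HP = T_H/(T_H − T_C) = 328.00/36.85 = 8.9009.
W = Q_H/COP_HP = 188/8.9009 = 21.12 kJ.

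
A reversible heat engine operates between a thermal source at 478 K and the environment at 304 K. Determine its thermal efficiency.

The Carnot efficiency is η = 1 − T_C/T_H = 1 − 304.00/478.00 = 0.3640.

η ≈ 0.3640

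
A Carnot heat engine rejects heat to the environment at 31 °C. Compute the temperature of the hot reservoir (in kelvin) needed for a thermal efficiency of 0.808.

T_H ≈ 1580 K

T_C = 31 °C → 31 + 273.15 = 304.15 K.
From η = 1 − T_C/T_H, solving for T_H gives T_H = T_C/(1 − η) = 304.15/(1 − 0.808) = 1580 K.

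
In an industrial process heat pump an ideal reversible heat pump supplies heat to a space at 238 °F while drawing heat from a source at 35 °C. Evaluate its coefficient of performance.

T_H = 238 °F → (238 − 32) × 5/9 = 114.44 °C = 387.59 K.
T_C = 35 °C → 35 + 273.15 = 308.15 K.
For a reversible heat pump, COP_HP = T_H/(T_H − T_C) = 387.59/(387.59 − 308.15) = 4.879.

COP_HP ≈ 4.879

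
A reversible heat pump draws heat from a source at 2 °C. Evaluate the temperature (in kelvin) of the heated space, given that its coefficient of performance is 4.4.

T_H ≈ 356 K

T_C = 2 °C → 2 + 273.15 = 275.15 K.
COP_HP = T_H/(T_H − T_C) ⇒ T_H = T_C·COP_HP/(COP_HP − 1) = 275.15 × 4.4/(4.4 − 1) = 356 K.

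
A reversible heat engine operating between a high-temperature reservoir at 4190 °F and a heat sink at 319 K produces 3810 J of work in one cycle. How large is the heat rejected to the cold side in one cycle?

T_H = 4190 °F → (4190 − 32) × 5/9 = 2310.00 °C = 2583.15 K.
Since the cycle is reversible, η = 1 − T_C/T_H = 1 − 319.00/2583.15 = 0.8765.
Since Q_C/Q_H = T_C/T_H and Q_H = W/η, Q_C = W·T_C/(T_H − T_C) = 3810 × 319.00/2264.15 = 537 J.

Q_C ≈ 537 J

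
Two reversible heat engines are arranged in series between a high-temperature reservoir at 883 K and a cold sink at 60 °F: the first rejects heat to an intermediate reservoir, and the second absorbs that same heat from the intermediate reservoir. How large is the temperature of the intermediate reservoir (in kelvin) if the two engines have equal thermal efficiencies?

T_C = 60 °F → (60 − 32) × 5/9 = 15.56 °C = 288.71 K.
Equal efficiencies require 1 − T_m/T_H = 1 − T_C/T_m, i.e. T_m/T_H = T_C/T_m, so T_m = √(T_H·T_C) = √(883.00 × 288.71) = 505 K.

T_m ≈ 505 K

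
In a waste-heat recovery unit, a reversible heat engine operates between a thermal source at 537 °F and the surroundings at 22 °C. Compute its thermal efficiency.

η ≈ 0.4670

T_H = 537 °F → (537 − 32) × 5/9 = 280.56 °C = 553.71 K.
T_C = 22 °C → 22 + 273.15 = 295.15 K.
η_rev = 1 − T_C/T_H = 1 − 295.15/553.71 = 0.4670.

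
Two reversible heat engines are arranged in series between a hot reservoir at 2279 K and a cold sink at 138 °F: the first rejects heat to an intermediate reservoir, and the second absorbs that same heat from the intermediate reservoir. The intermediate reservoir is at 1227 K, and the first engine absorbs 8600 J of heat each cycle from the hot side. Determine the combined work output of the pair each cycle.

W_total ≈ 7350 J

T_C = 138 °F → (138 − 32) × 5/9 = 58.89 °C = 332.04 K.
Two reversible stages in series are equivalent to a single Carnot engine between T_H and T_C, so η_total = 1 − T_C/T_H = 1 − 332.04/2279.00 = 0.8543.
W_total = η_total · Q_H = 0.8543 × 8600 = 7350 J.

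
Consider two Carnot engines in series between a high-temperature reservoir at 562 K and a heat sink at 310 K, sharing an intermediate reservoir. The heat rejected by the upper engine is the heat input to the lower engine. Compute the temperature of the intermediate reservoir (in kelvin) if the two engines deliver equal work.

T_m ≈ 436 K

For reversible stages Q_m = Q_H·(T_m/T_H). Setting W₁ = Q_H(1 − T_m/T_H) equal to W₂ = Q_m(1 − T_C/T_m) = Q_H·(T_m − T_C)/T_H gives T_H − T_m = T_m − T_C, so T_m = (T_H + T_C)/2 = (562.00 + 310.00)/2 = 436 K.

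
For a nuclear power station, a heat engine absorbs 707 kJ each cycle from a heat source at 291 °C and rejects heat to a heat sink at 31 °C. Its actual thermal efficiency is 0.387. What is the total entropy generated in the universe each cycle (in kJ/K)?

T_H = 291 °C → 291 + 273.15 = 564.15 K.
T_C = 31 °C → 31 + 273.15 = 304.15 K.
W = η·Q_H = 0.387 × 707 = 273.6 kJ, so Q_C = Q_H − W = 433.4 kJ.
The hot reservoir loses entropy Q_H/T_H = 707/564.15 = 1.253 kJ/K; the cold reservoir gains Q_C/T_C = 433.4/304.15 = 1.425 kJ/K.
ΔS_univ = −Q_H/T_H + Q_C/T_C = 0.172 kJ/K (> 0, since η = 0.387 < η_Carnot = 0.461).

ΔS_univ ≈ 0.172 kJ/K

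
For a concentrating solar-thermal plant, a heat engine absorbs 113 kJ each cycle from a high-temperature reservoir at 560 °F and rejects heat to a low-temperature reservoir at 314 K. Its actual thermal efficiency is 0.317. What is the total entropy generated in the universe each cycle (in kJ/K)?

ΔS_univ ≈ 0.0463 kJ/K

T_H = 560 °F → (560 − 32) × 5/9 = 293.33 °C = 566.48 K.
W = η·Q_H = 0.317 × 113 = 35.82 kJ, so Q_C = Q_H − W = 77.18 kJ.
Reservoir entropy changes: ΔS_H = −Q_H/T_H = −113/566.48 = -0.1995 kJ/K and ΔS_C = +Q_C/T_C = 77.18/314.00 = 0.2458 kJ/K.
ΔS_univ = −Q_H/T_H + Q_C/T_C = 0.0463 kJ/K (> 0, since η = 0.317 < η_Carnot = 0.446).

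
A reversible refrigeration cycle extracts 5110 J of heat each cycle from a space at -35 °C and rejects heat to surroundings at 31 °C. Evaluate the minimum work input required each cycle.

W_in ≈ 1420 J

T_H = 31 °C → 31 + 273.15 = 304.15 K.
T_C = -35 °C → -35 + 273.15 = 238.15 K.
The reversible coefficient of performance is COP_R = T_C/(T_H − T_C) = 238.15/66.00 = 3.6083.
W = Q_C/COP_R = 5110/3.6083 = 1420 J.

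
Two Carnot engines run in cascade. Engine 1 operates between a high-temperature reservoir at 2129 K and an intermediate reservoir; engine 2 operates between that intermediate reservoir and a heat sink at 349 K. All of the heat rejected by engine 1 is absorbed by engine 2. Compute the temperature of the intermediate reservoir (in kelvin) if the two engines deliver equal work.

For reversible stages Q_m = Q_H·(T_m/T_H). Setting W₁ = Q_H(1 − T_m/T_H) equal to W₂ = Q_m(1 − T_C/T_m) = Q_H·(T_m − T_C)/T_H gives T_H − T_m = T_m − T_C, so T_m = (T_H + T_C)/2 = (2129.00 + 349.00)/2 = 1240 K.

T_m ≈ 1240 K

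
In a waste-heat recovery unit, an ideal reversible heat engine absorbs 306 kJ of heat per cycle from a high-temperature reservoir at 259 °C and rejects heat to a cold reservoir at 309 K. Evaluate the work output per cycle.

W ≈ 128.3 kJ

T_H = 259 °C → 259 + 273.15 = 532.15 K.
Since the cycle is reversible, η = 1 − T_C/T_H = 1 − 309.00/532.15 = 0.4193.
W = η·Q_H = 0.4193 × 306 = 128.3 kJ.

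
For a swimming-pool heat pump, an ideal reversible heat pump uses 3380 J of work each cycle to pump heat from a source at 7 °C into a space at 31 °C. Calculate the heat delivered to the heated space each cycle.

Q_H ≈ 42800 J

T_H = 31 °C → 31 + 273.15 = 304.15 K.
T_C = 7 °C → 7 + 273.15 = 280.15 K.
COP_HP = T_H/(T_H − T_C) = 304.15/24.00 = 12.6729.
Q_H = COP_HP · W = 12.6729 × 3380 = 42800 J.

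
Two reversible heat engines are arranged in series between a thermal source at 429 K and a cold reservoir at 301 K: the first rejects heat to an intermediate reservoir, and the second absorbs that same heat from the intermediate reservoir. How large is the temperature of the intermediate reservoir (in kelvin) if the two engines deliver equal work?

For reversible stages Q_m = Q_H·(T_m/T_H). Setting W₁ = Q_H(1 − T_m/T_H) equal to W₂ = Q_m(1 − T_C/T_m) = Q_H·(T_m − T_C)/T_H gives T_H − T_m = T_m − T_C, so T_m = (T_H + T_C)/2 = (429.00 + 301.00)/2 = 365 K.

T_m ≈ 365 K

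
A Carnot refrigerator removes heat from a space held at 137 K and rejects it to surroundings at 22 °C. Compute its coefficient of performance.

COP_R ≈ 0.866

T_H = 22 °C → 22 + 273.15 = 295.15 K.
Carnot COP: COP_R = T_C/(T_H − T_C) = 137.00/(295.15 − 137.00) = 0.866.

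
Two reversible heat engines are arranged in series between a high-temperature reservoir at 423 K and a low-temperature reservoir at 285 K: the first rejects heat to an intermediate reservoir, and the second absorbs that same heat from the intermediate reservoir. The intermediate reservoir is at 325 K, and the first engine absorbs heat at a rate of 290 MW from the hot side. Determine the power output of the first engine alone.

Ẇ₁ ≈ 67.19 MW

First-stage efficiency η₁ = 1 − T_m/T_H = 1 − 325.00/423.00 = 0.2317.
W₁ = η₁·Q_H = 0.2317 × 290 = 67.19 MW.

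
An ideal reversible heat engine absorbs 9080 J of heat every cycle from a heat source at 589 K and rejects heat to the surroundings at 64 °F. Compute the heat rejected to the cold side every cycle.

Q_C ≈ 4480 J

T_C = 64 °F → (64 − 32) × 5/9 = 17.78 °C = 290.93 K.
Carnot efficiency: η = 1 − T_C/T_H = 1 − 290.93/589.00 = 0.5061.
For a reversible cycle Q_C/Q_H = T_C/T_H, so Q_C = 9080 × 290.93/589.00 = 4480 J.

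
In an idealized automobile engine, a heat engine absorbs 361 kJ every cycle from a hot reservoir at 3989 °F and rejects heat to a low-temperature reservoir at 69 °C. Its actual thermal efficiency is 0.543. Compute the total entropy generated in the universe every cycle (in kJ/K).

T_H = 3989 °F → (3989 − 32) × 5/9 = 2198.33 °C = 2471.48 K.
T_C = 69 °C → 69 + 273.15 = 342.15 K.
W = η·Q_H = 0.543 × 361 = 196.0 kJ, so Q_C = Q_H − W = 165.0 kJ.
Reservoir entropy changes: ΔS_H = −Q_H/T_H = −361/2471.48 = -0.1461 kJ/K and ΔS_C = +Q_C/T_C = 165.0/342.15 = 0.4822 kJ/K.
ΔS_univ = −Q_H/T_H + Q_C/T_C = 0.336 kJ/K (> 0, since η = 0.543 < η_Carnot = 0.862).

ΔS_univ ≈ 0.336 kJ/K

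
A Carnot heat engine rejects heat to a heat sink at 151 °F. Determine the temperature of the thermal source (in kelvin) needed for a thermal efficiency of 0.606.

T_C = 151 °F → (151 − 32) × 5/9 = 66.11 °C = 339.26 K.
From η = 1 − T_C/T_H, solving for T_H gives T_H = T_C/(1 − η) = 339.26/(1 − 0.606) = 861 K.

T_H ≈ 861 K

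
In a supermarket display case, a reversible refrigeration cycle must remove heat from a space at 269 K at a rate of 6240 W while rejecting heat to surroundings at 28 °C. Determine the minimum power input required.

Ẇ_in ≈ 745.8 W

T_H = 28 °C → 28 + 273.15 = 301.15 K.
The reversible coefficient of performance is COP_R = T_C/(T_H − T_C) = 269.00/32.15 = 8.3670.
W = Q_C/COP_R = 6240/8.3670 = 745.8 W.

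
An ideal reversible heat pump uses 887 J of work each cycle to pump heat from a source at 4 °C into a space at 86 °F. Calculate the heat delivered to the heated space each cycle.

Q_H ≈ 10300 J

T_H = 86 °F → (86 − 32) × 5/9 = 30.00 °C = 303.15 K.
T_C = 4 °C → 4 + 273.15 = 277.15 K.
The Carnot heat-pump COP is COP_HP = T_H/(T_H − T_C) = 303.15/26.00 = 11.6596.
Q_H = COP_HP · W = 11.6596 × 887 = 10300 J.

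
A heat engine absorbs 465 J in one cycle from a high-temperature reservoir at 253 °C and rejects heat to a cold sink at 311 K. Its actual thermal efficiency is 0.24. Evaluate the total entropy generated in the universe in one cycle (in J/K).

T_H = 253 °C → 253 + 273.15 = 526.15 K.
W = η·Q_H = 0.24 × 465 = 111.6 J, so Q_C = Q_H − W = 353.4 J.
Entropy balance on the reservoirs: −Q_H/T_H = -0.8838 J/K, +Q_C/T_C = 1.136 J/K.
ΔS_univ = −Q_H/T_H + Q_C/T_C = 0.253 J/K (> 0, since η = 0.24 < η_Carnot = 0.409).

ΔS_univ ≈ 0.253 J/K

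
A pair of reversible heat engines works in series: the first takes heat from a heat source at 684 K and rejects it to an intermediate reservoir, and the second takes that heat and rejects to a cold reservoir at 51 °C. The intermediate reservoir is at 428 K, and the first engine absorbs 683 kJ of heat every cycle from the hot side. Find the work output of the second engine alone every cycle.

T_C = 51 °C → 51 + 273.15 = 324.15 K.
Heat entering the second stage: Q_m = Q_H·(T_m/T_H) = 683 × 428.00/684.00 = 427 kJ.
Second-stage efficiency η₂ = 1 − T_C/T_m = 1 − 324.15/428.00 = 0.2426, so W₂ = η₂·Q_m = 104 kJ.

W₂ ≈ 104 kJ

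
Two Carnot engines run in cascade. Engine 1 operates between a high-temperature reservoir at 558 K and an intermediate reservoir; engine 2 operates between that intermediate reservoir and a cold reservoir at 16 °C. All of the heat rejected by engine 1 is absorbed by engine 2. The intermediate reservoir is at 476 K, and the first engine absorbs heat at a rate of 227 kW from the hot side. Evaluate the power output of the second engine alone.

Ẇ₂ ≈ 76.0 kW

T_C = 16 °C → 16 + 273.15 = 289.15 K.
Heat entering the second stage: Q_m = Q_H·(T_m/T_H) = 227 × 476.00/558.00 = 194 kW.
Second-stage efficiency η₂ = 1 − T_C/T_m = 1 − 289.15/476.00 = 0.3925, so W₂ = η₂·Q_m = 76.0 kW.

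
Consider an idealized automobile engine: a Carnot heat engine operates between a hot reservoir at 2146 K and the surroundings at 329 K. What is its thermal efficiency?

For a reversible engine, η = 1 − T_C/T_H = 1 − 329.00/2146.00 = 0.847.

η ≈ 0.847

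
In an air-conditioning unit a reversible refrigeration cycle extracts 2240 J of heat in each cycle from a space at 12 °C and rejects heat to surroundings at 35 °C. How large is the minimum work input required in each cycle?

W_in ≈ 181 J

T_H = 35 °C → 35 + 273.15 = 308.15 K.
T_C = 12 °C → 12 + 273.15 = 285.15 K.
For a reversible refrigerator, COP_R = T_C/(T_H − T_C) = 285.15/23.00 = 12.3978.
W = Q_C/COP_R = 2240/12.3978 = 181 J.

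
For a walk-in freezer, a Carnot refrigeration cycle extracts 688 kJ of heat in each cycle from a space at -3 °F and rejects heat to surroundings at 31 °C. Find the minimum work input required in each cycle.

W_in ≈ 137 kJ

T_H = 31 °C → 31 + 273.15 = 304.15 K.
T_C = -3 °F → (-3 − 32) × 5/9 = -19.44 °C = 253.71 K.
The reversible coefficient of performance is COP_R = T_C/(T_H − T_C) = 253.71/50.44 = 5.0294.
W = Q_C/COP_R = 688/5.0294 = 137 kJ.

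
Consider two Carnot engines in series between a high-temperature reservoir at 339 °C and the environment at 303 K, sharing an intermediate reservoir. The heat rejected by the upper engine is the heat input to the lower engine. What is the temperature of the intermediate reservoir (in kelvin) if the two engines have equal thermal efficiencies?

T_m ≈ 430.7 K

T_H = 339 °C → 339 + 273.15 = 612.15 K.
Equal efficiencies require 1 − T_m/T_H = 1 − T_C/T_m, i.e. T_m/T_H = T_C/T_m, so T_m = √(T_H·T_C) = √(612.15 × 303.00) = 430.7 K.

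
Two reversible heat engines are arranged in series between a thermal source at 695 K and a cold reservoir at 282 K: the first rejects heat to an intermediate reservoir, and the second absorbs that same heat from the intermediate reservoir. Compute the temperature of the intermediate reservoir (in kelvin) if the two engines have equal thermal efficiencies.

Equal efficiencies require 1 − T_m/T_H = 1 − T_C/T_m, i.e. T_m/T_H = T_C/T_m, so T_m = √(T_H·T_C) = √(695.00 × 282.00) = 443 K.

T_m ≈ 443 K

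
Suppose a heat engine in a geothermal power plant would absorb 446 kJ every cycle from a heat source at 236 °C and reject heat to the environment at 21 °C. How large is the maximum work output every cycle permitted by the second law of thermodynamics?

W_max ≈ 188 kJ

T_H = 236 °C → 236 + 273.15 = 509.15 K.
T_C = 21 °C → 21 + 273.15 = 294.15 K.
No engine can exceed the Carnot limit: η_max = 1 − T_C/T_H = 1 − 294.15/509.15 = 0.4223.
W_max = η_max · Q_H = 0.4223 × 446 = 188 kJ.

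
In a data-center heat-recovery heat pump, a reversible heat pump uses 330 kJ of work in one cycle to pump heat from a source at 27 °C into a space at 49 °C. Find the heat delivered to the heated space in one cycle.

T_H = 49 °C → 49 + 273.15 = 322.15 K.
T_C = 27 °C → 27 + 273.15 = 300.15 K.
COP_HP = T_H/(T_H − T_C) = 322.15/22.00 = 14.6432.
Q_H = COP_HP · W = 14.6432 × 330 = 4830 kJ.

Q_H ≈ 4830 kJ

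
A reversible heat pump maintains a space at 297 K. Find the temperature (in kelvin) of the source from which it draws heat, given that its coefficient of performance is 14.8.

COP_HP = T_H/(T_H − T_C) ⇒ T_C = T_H·(COP_HP − 1)/COP_HP = 297.00 × (14.8 − 1)/14.8 = 277 K.

T_C ≈ 277 K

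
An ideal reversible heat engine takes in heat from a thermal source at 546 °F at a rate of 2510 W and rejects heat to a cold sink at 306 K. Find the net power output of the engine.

Ẇ ≈ 1140 W

T_H = 546 °F → (546 − 32) × 5/9 = 285.56 °C = 558.71 K.
Carnot efficiency: η = 1 − T_C/T_H = 1 − 306.00/558.71 = 0.4523.
W = η·Q_H = 0.4523 × 2510 = 1140 W.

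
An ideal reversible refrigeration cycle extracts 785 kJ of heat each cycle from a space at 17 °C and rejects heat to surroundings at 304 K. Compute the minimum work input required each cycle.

T_C = 17 °C → 17 + 273.15 = 290.15 K.
COP_R = T_C/(T_H − T_C) = 290.15/13.85 = 20.9495.
W = Q_C/COP_R = 785/20.9495 = 37.5 kJ.

W_in ≈ 37.5 kJ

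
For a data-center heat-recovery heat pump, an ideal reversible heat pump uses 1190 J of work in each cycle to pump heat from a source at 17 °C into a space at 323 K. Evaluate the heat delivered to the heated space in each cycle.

Q_H ≈ 11700 J

T_C = 17 °C → 17 + 273.15 = 290.15 K.
COP_HP = T_H/(T_H − T_C) = 323.00/32.85 = 9.8326.
Q_H = COP_HP · W = 9.8326 × 1190 = 11700 J.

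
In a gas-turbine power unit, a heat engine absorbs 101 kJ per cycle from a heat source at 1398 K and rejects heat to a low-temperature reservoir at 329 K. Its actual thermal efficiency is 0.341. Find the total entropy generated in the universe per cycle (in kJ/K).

W = η·Q_H = 0.341 × 101 = 34.44 kJ, so Q_C = Q_H − W = 66.56 kJ.
Reservoir entropy changes: ΔS_H = −Q_H/T_H = −101/1398.00 = -0.07225 kJ/K and ΔS_C = +Q_C/T_C = 66.56/329.00 = 0.2023 kJ/K.
ΔS_univ = −Q_H/T_H + Q_C/T_C = 0.130 kJ/K (> 0, since η = 0.341 < η_Carnot = 0.765).

ΔS_univ ≈ 0.130 kJ/K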